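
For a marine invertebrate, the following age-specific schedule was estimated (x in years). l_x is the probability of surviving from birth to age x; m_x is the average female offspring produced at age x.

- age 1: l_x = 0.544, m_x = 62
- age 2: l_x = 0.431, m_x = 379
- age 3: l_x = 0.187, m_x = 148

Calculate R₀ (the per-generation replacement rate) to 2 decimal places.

224.75

R₀ = Σ l_x m_x:
  age 1: 0.544 × 62 = 33.7280
  age 2: 0.431 × 379 = 163.3490
  age 3: 0.187 × 148 = 27.6760
R₀ = 33.7280 + 163.3490 + 27.6760 = 224.7530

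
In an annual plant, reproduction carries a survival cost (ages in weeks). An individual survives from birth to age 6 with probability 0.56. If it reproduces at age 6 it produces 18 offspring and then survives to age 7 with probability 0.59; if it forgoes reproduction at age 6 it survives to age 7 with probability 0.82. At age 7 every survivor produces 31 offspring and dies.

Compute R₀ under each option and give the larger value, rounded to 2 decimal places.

20.32

breed at age 6: R₀ = 0.56 × (18 + 0.59 × 31) = 0.56 × 36.2900 = 20.3224
delay to age 7: R₀ = 0.56 × (0.82 × 31) = 0.56 × 25.4200 = 14.2352
Higher: breed at age 6 (20.3224).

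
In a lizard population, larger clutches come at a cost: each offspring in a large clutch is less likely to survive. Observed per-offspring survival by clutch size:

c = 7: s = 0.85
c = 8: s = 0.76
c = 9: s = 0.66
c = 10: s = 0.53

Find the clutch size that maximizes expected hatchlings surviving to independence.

8

Expected hatchlings surviving to independence = c × s(c):
  c=7: 7 × 0.85 = 5.950
  c=8: 8 × 0.76 = 6.080
  c=9: 9 × 0.66 = 5.940
  c=10: 10 × 0.53 = 5.300
Maximum at c = 8 (6.080 hatchlings surviving to independence).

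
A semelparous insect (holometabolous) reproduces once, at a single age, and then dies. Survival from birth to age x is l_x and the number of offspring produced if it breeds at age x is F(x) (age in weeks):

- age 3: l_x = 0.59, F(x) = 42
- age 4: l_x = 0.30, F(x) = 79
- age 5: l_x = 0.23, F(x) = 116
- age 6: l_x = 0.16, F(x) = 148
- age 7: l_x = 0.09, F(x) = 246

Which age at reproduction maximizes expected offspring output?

5

Expected offspring if breeding at age x = l_x × F(x):
  age 3: 0.59 × 42 = 24.780
  age 4: 0.30 × 79 = 23.700
  age 5: 0.23 × 116 = 26.680
  age 6: 0.16 × 148 = 23.680
  age 7: 0.09 × 246 = 22.140
Maximum at age 5 (26.680).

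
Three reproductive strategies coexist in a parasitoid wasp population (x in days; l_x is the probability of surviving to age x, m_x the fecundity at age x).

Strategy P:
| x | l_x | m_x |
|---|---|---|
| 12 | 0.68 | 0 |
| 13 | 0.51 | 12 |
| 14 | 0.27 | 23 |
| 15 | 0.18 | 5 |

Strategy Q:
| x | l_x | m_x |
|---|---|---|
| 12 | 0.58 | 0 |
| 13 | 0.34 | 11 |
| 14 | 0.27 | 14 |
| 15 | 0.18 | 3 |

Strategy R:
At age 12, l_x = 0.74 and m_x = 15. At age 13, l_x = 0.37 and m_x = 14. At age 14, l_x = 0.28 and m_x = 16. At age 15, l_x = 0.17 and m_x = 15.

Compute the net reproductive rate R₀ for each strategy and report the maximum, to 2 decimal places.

23.31

Strategy P: R₀ = 0.68×0 + 0.51×12 + 0.27×23 + 0.18×5 = 13.2300
Strategy Q: R₀ = 0.58×0 + 0.34×11 + 0.27×14 + 0.18×3 = 8.0600
Strategy R: R₀ = 0.74×15 + 0.37×14 + 0.28×16 + 0.17×15 = 23.3100
Highest R₀: strategy R with 23.3100.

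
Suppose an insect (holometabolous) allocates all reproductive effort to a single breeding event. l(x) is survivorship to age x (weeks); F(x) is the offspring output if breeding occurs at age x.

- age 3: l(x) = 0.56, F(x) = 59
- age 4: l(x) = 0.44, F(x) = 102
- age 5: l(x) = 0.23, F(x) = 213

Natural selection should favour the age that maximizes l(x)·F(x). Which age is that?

5

Expected offspring if breeding at age x = l(x) × F(x):
  age 3: 0.56 × 59 = 33.040
  age 4: 0.44 × 102 = 44.880
  age 5: 0.23 × 213 = 48.990
Maximum at age 5 (48.990).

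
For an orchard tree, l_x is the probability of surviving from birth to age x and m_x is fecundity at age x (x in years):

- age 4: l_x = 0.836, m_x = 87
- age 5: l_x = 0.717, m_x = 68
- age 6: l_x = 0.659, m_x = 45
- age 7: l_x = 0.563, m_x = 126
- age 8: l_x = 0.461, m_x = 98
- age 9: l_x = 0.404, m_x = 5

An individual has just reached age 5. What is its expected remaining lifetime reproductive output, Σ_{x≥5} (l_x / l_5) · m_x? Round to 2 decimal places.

l_5 = 0.717. Conditional survival from age 5 to x is l_x / l_5.
  x=5: (0.717/0.717) × 68 = 68.0000
  x=6: (0.659/0.717) × 45 = 41.3598
  x=7: (0.563/0.717) × 126 = 98.9372
  x=8: (0.461/0.717) × 98 = 63.0098
  x=9: (0.404/0.717) × 5 = 2.8173
Sum = 68.0000 + 41.3598 + 98.9372 + 63.0098 + 2.8173 = 274.1241

274.12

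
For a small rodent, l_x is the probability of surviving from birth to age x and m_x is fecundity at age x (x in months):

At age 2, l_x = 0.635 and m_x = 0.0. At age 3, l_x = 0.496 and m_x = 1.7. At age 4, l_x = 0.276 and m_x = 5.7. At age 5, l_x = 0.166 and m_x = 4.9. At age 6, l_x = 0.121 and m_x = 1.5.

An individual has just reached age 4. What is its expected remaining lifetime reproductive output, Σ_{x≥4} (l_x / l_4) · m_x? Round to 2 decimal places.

l_4 = 0.276. Conditional survival from age 4 to x is l_x / l_4.
  x=4: (0.276/0.276) × 5.7 = 5.7000
  x=5: (0.166/0.276) × 4.9 = 2.9471
  x=6: (0.121/0.276) × 1.5 = 0.6576
Sum = 5.7000 + 2.9471 + 0.6576 = 9.3047

9.30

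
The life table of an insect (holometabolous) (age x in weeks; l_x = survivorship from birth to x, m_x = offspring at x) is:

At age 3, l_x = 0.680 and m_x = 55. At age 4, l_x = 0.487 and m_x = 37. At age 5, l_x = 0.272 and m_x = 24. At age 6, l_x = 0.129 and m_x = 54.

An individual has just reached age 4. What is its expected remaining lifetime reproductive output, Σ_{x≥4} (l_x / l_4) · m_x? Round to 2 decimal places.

64.71

l_4 = 0.487. Conditional survival from age 4 to x is l_x / l_4.
  x=4: (0.487/0.487) × 37 = 37.0000
  x=5: (0.272/0.487) × 24 = 13.4045
  x=6: (0.129/0.487) × 54 = 14.3039
Sum = 37.0000 + 13.4045 + 14.3039 = 64.7084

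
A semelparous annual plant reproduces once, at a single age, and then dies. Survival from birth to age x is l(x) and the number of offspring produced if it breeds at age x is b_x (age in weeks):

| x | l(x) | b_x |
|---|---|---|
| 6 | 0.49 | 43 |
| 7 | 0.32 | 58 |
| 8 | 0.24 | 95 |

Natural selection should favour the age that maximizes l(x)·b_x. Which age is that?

8

Expected offspring if breeding at age x = l(x) × b_x:
  age 6: 0.49 × 43 = 21.070
  age 7: 0.32 × 58 = 18.560
  age 8: 0.24 × 95 = 22.800
Maximum at age 8 (22.800).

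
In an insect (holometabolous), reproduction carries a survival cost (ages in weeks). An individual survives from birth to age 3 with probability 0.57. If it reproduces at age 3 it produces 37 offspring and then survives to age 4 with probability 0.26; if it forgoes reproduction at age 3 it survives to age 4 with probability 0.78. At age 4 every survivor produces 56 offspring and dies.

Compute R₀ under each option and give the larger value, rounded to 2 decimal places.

breed at age 3: R₀ = 0.57 × (37 + 0.26 × 56) = 0.57 × 51.5600 = 29.3892
delay to age 4: R₀ = 0.57 × (0.78 × 56) = 0.57 × 43.6800 = 24.8976
Higher: breed at age 3 (29.3892).

29.39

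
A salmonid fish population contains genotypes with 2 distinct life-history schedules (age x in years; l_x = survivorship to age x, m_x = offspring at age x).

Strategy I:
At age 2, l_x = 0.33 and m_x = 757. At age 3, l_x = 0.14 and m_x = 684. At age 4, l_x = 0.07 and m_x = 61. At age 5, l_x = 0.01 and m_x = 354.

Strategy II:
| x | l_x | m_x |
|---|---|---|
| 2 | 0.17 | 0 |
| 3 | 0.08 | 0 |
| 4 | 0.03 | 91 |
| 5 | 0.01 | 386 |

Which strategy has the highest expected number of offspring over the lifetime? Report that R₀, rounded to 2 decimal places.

353.38

Strategy I: R₀ = 0.33×757 + 0.14×684 + 0.07×61 + 0.01×354 = 353.3800
Strategy II: R₀ = 0.17×0 + 0.08×0 + 0.03×91 + 0.01×386 = 6.5900
Highest R₀: strategy I with 353.3800.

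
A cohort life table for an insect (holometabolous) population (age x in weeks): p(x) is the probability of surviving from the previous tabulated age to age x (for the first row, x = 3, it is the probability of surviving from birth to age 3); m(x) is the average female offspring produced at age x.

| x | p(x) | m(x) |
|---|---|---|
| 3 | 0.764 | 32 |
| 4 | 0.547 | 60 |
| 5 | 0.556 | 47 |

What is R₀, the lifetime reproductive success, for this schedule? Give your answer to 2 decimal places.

Survivorship from birth: l_x = p_3·p_4·…·p_x.
  l_3 = 0.76400
  l_4 = 0.41791
  l_5 = 0.23236
R₀ = Σ l_x m(x):
  age 3: 0.76400 × 32 = 24.4480
  age 4: 0.41791 × 60 = 25.0746
  age 5: 0.23236 × 47 = 10.9209
R₀ = 24.4480 + 25.0746 + 10.9209 = 60.4435

60.44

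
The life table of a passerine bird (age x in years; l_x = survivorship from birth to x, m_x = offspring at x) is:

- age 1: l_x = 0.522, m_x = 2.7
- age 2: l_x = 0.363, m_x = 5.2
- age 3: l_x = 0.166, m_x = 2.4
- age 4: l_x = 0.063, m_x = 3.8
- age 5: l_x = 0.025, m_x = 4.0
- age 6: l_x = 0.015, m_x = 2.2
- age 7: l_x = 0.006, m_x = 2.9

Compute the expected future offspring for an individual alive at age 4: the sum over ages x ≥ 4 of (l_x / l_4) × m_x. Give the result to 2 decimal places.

l_4 = 0.063. Conditional survival from age 4 to x is l_x / l_4.
  x=4: (0.063/0.063) × 3.8 = 3.8000
  x=5: (0.025/0.063) × 4.0 = 1.5873
  x=6: (0.015/0.063) × 2.2 = 0.5238
  x=7: (0.006/0.063) × 2.9 = 0.2762
Sum = 3.8000 + 1.5873 + 0.5238 + 0.2762 = 6.1873

6.19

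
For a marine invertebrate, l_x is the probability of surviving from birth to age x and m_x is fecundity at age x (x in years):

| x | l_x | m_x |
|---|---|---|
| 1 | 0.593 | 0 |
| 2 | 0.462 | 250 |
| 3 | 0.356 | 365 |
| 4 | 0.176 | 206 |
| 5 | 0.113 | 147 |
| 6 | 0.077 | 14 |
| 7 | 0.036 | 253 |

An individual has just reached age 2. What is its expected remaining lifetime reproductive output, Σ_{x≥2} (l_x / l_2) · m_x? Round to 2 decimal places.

667.73

l_2 = 0.462. Conditional survival from age 2 to x is l_x / l_2.
  x=2: (0.462/0.462) × 250 = 250.0000
  x=3: (0.356/0.462) × 365 = 281.2554
  x=4: (0.176/0.462) × 206 = 78.4762
  x=5: (0.113/0.462) × 147 = 35.9545
  x=6: (0.077/0.462) × 14 = 2.3333
  x=7: (0.036/0.462) × 253 = 19.7143
Sum = 250.0000 + 281.2554 + 78.4762 + 35.9545 + 2.3333 + 19.7143 = 667.7338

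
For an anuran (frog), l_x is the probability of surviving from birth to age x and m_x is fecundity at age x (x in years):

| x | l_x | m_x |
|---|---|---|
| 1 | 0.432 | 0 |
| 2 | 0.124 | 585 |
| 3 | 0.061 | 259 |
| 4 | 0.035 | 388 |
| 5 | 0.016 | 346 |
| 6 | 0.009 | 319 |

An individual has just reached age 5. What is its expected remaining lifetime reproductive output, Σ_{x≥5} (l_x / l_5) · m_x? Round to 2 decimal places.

525.44

l_5 = 0.016. Conditional survival from age 5 to x is l_x / l_5.
  x=5: (0.016/0.016) × 346 = 346.0000
  x=6: (0.009/0.016) × 319 = 179.4375
Sum = 346.0000 + 179.4375 = 525.4375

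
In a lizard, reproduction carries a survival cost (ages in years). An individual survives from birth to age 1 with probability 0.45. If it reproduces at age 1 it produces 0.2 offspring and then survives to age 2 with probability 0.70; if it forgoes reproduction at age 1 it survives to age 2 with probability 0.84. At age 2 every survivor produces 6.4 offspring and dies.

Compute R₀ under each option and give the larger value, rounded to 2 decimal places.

breed at age 1: R₀ = 0.45 × (0.2 + 0.70 × 6.4) = 0.45 × 4.6800 = 2.1060
delay to age 2: R₀ = 0.45 × (0.84 × 6.4) = 0.45 × 5.3760 = 2.4192
Higher: delay to age 2 (2.4192).

2.42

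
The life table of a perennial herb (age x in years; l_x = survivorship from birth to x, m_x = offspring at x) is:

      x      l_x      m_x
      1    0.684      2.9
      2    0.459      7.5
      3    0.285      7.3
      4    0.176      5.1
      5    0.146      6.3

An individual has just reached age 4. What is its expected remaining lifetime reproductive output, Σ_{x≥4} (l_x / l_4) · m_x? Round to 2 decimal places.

l_4 = 0.176. Conditional survival from age 4 to x is l_x / l_4.
  x=4: (0.176/0.176) × 5.1 = 5.1000
  x=5: (0.146/0.176) × 6.3 = 5.2261
Sum = 5.1000 + 5.2261 = 10.3261

10.33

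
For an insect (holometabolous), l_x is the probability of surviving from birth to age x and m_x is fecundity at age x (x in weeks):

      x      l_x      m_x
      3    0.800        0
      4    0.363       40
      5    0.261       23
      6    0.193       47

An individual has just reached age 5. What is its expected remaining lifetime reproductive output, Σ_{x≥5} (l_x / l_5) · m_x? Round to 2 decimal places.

l_5 = 0.261. Conditional survival from age 5 to x is l_x / l_5.
  x=5: (0.261/0.261) × 23 = 23.0000
  x=6: (0.193/0.261) × 47 = 34.7548
Sum = 23.0000 + 34.7548 = 57.7548

57.75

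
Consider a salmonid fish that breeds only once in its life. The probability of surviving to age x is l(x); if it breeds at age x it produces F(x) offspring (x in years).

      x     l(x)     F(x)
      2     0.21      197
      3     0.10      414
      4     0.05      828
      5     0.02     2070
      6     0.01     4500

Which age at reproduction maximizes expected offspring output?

6

Expected offspring if breeding at age x = l(x) × F(x):
  age 2: 0.21 × 197 = 41.370
  age 3: 0.10 × 414 = 41.400
  age 4: 0.05 × 828 = 41.400
  age 5: 0.02 × 2070 = 41.400
  age 6: 0.01 × 4500 = 45.000
Maximum at age 6 (45.000).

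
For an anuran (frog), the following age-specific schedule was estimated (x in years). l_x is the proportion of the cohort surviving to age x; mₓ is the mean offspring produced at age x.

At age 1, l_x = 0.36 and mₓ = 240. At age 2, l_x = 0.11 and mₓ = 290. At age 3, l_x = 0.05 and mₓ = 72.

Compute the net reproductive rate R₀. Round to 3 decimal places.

R₀ = Σ l_x mₓ:
  age 1: 0.36 × 240 = 86.4000
  age 2: 0.11 × 290 = 31.9000
  age 3: 0.05 × 72 = 3.6000
R₀ = 86.4000 + 31.9000 + 3.6000 = 121.9000

121.900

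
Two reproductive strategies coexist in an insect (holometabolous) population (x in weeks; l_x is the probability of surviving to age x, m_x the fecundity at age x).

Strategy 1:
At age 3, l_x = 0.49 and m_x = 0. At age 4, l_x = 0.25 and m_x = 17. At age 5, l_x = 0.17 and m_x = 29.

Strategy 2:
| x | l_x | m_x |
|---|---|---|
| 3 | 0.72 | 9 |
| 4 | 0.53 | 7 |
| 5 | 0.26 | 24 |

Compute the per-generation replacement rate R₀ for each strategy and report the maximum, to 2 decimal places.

16.43

Strategy 1: R₀ = 0.49×0 + 0.25×17 + 0.17×29 = 9.1800
Strategy 2: R₀ = 0.72×9 + 0.53×7 + 0.26×24 = 16.4300
Highest R₀: strategy 2 with 16.4300.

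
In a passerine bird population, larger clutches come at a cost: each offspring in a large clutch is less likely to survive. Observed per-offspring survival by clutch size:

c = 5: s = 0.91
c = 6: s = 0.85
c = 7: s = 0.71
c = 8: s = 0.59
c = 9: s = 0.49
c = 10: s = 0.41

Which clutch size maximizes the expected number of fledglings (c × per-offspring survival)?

6

Expected fledglings = c × s(c):
  c=5: 5 × 0.91 = 4.550
  c=6: 6 × 0.85 = 5.100
  c=7: 7 × 0.71 = 4.970
  c=8: 8 × 0.59 = 4.720
  c=9: 9 × 0.49 = 4.410
  c=10: 10 × 0.41 = 4.100
Maximum at c = 6 (5.100 fledglings).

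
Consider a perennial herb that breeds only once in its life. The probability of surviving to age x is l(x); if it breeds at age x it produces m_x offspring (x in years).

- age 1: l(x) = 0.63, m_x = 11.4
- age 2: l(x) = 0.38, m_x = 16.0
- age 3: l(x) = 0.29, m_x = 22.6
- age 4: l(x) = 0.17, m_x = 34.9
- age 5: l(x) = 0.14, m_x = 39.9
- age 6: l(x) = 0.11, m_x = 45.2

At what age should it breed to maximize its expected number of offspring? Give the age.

Expected offspring if breeding at age x = l(x) × m_x:
  age 1: 0.63 × 11.4 = 7.182
  age 2: 0.38 × 16.0 = 6.080
  age 3: 0.29 × 22.6 = 6.554
  age 4: 0.17 × 34.9 = 5.933
  age 5: 0.14 × 39.9 = 5.586
  age 6: 0.11 × 45.2 = 4.972
Maximum at age 1 (7.182).

1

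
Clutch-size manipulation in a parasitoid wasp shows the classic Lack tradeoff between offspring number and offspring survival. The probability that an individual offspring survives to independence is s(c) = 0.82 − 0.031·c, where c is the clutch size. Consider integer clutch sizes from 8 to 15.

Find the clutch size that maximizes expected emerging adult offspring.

Expected emerging adult offspring = c × s(c):
  c=8: 8 × 0.572 = 4.576
  c=9: 9 × 0.541 = 4.869
  c=10: 10 × 0.510 = 5.100
  c=11: 11 × 0.479 = 5.269
  c=12: 12 × 0.448 = 5.376
  c=13: 13 × 0.417 = 5.421
  c=14: 14 × 0.386 = 5.404
  c=15: 15 × 0.355 = 5.325
Maximum at c = 13 (5.421 emerging adult offspring).

13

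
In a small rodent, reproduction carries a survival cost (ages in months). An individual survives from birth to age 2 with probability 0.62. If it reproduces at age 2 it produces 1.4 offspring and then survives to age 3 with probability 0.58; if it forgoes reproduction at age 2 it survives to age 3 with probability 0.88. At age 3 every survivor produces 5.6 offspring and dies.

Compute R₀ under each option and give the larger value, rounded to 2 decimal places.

3.06

breed at age 2: R₀ = 0.62 × (1.4 + 0.58 × 5.6) = 0.62 × 4.6480 = 2.8818
delay to age 3: R₀ = 0.62 × (0.88 × 5.6) = 0.62 × 4.9280 = 3.0554
Higher: delay to age 3 (3.0554).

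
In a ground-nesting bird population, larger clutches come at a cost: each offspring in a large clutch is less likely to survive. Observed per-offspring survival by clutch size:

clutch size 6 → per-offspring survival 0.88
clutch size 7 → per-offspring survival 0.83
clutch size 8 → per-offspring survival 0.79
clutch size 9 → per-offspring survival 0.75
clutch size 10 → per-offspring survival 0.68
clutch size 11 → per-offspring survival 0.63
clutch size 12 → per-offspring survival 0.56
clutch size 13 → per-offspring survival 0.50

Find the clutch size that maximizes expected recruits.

11

Expected recruits = c × s(c):
  c=6: 6 × 0.88 = 5.280
  c=7: 7 × 0.83 = 5.810
  c=8: 8 × 0.79 = 6.320
  c=9: 9 × 0.75 = 6.750
  c=10: 10 × 0.68 = 6.800
  c=11: 11 × 0.63 = 6.930
  c=12: 12 × 0.56 = 6.720
  c=13: 13 × 0.50 = 6.500
Maximum at c = 11 (6.930 recruits).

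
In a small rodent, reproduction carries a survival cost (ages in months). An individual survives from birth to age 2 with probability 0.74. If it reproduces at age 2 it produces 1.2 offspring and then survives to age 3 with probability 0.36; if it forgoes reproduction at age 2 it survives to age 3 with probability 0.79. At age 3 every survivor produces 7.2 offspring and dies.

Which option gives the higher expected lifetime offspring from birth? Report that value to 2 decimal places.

4.21

breed at age 2: R₀ = 0.74 × (1.2 + 0.36 × 7.2) = 0.74 × 3.7920 = 2.8061
delay to age 3: R₀ = 0.74 × (0.79 × 7.2) = 0.74 × 5.6880 = 4.2091
Higher: delay to age 3 (4.2091).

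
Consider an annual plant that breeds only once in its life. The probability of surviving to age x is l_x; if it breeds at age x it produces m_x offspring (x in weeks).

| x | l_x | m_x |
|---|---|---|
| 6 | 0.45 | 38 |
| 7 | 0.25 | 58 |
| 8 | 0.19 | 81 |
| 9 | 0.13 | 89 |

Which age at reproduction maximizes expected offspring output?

Expected offspring if breeding at age x = l_x × m_x:
  age 6: 0.45 × 38 = 17.100
  age 7: 0.25 × 58 = 14.500
  age 8: 0.19 × 81 = 15.390
  age 9: 0.13 × 89 = 11.570
Maximum at age 6 (17.100).

6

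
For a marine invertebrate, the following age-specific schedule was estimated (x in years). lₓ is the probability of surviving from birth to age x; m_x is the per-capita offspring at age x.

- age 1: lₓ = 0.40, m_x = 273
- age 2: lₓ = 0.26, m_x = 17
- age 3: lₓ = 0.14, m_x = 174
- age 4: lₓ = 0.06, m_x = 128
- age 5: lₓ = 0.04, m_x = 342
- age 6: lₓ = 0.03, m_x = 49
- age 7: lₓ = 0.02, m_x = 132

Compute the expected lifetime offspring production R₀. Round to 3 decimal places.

163.450

R₀ = Σ lₓ m_x:
  age 1: 0.40 × 273 = 109.2000
  age 2: 0.26 × 17 = 4.4200
  age 3: 0.14 × 174 = 24.3600
  age 4: 0.06 × 128 = 7.6800
  age 5: 0.04 × 342 = 13.6800
  age 6: 0.03 × 49 = 1.4700
  age 7: 0.02 × 132 = 2.6400
R₀ = 109.2000 + 4.4200 + 24.3600 + 7.6800 + 13.6800 + 1.4700 + 2.6400 = 163.4500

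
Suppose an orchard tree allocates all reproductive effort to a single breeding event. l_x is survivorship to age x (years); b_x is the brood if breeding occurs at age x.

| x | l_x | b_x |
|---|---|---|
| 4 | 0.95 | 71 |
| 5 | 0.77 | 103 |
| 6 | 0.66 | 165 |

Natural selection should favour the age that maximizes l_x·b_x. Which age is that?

Expected offspring if breeding at age x = l_x × b_x:
  age 4: 0.95 × 71 = 67.450
  age 5: 0.77 × 103 = 79.310
  age 6: 0.66 × 165 = 108.900
Maximum at age 6 (108.900).

6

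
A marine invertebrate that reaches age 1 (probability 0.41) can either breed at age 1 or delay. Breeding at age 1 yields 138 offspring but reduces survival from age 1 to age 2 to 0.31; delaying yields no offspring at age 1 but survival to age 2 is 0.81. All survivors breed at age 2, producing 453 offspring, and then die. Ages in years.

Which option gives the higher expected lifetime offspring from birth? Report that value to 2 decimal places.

breed at age 1: R₀ = 0.41 × (138 + 0.31 × 453) = 0.41 × 278.4300 = 114.1563
delay to age 2: R₀ = 0.41 × (0.81 × 453) = 0.41 × 366.9300 = 150.4413
Higher: delay to age 2 (150.4413).

150.44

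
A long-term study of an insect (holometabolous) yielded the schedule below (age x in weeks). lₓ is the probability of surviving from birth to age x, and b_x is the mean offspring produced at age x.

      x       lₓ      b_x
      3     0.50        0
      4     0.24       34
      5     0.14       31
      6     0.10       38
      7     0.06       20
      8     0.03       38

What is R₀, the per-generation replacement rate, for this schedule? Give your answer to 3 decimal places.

18.640

R₀ = Σ lₓ b_x:
  age 3: 0.50 × 0 = 0.0000
  age 4: 0.24 × 34 = 8.1600
  age 5: 0.14 × 31 = 4.3400
  age 6: 0.10 × 38 = 3.8000
  age 7: 0.06 × 20 = 1.2000
  age 8: 0.03 × 38 = 1.1400
R₀ = 0.0000 + 8.1600 + 4.3400 + 3.8000 + 1.2000 + 1.1400 = 18.6400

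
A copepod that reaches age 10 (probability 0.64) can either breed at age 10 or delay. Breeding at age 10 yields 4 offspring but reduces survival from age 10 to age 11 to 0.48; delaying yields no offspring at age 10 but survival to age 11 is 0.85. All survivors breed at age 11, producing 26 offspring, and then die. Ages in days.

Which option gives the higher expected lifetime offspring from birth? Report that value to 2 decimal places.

14.14

breed at age 10: R₀ = 0.64 × (4 + 0.48 × 26) = 0.64 × 16.4800 = 10.5472
delay to age 11: R₀ = 0.64 × (0.85 × 26) = 0.64 × 22.1000 = 14.1440
Higher: delay to age 11 (14.1440).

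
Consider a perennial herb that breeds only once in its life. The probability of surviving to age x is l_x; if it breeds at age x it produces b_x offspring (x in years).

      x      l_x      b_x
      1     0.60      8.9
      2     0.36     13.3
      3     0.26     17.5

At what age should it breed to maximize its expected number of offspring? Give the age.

Expected offspring if breeding at age x = l_x × b_x:
  age 1: 0.60 × 8.9 = 5.340
  age 2: 0.36 × 13.3 = 4.788
  age 3: 0.26 × 17.5 = 4.550
Maximum at age 1 (5.340).

1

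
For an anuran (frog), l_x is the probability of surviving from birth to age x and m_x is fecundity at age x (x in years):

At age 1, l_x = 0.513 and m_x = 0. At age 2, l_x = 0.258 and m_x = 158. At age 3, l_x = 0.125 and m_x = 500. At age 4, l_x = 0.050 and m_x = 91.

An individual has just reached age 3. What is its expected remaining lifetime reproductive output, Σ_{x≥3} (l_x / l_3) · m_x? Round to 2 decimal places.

l_3 = 0.125. Conditional survival from age 3 to x is l_x / l_3.
  x=3: (0.125/0.125) × 500 = 500.0000
  x=4: (0.050/0.125) × 91 = 36.4000
Sum = 500.0000 + 36.4000 = 536.4000

536.40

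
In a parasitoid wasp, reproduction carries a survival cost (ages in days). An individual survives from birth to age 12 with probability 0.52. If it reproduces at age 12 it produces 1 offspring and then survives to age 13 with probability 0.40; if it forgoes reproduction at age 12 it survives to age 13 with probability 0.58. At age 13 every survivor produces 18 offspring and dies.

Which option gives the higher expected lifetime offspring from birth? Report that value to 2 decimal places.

breed at age 12: R₀ = 0.52 × (1 + 0.40 × 18) = 0.52 × 8.2000 = 4.2640
delay to age 13: R₀ = 0.52 × (0.58 × 18) = 0.52 × 10.4400 = 5.4288
Higher: delay to age 13 (5.4288).

5.43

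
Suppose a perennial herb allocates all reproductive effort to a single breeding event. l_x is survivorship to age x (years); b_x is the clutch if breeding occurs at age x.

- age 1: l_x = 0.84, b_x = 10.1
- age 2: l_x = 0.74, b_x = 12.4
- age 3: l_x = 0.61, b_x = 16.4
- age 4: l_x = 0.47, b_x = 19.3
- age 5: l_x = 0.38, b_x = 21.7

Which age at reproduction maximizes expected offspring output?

3

Expected offspring if breeding at age x = l_x × b_x:
  age 1: 0.84 × 10.1 = 8.484
  age 2: 0.74 × 12.4 = 9.176
  age 3: 0.61 × 16.4 = 10.004
  age 4: 0.47 × 19.3 = 9.071
  age 5: 0.38 × 21.7 = 8.246
Maximum at age 3 (10.004).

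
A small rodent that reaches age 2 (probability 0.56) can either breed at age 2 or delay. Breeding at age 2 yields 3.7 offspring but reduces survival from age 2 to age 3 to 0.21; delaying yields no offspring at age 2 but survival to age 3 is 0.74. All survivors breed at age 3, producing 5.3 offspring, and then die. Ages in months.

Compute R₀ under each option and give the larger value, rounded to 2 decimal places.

breed at age 2: R₀ = 0.56 × (3.7 + 0.21 × 5.3) = 0.56 × 4.8130 = 2.6953
delay to age 3: R₀ = 0.56 × (0.74 × 5.3) = 0.56 × 3.9220 = 2.1963
Higher: breed at age 2 (2.6953).

2.70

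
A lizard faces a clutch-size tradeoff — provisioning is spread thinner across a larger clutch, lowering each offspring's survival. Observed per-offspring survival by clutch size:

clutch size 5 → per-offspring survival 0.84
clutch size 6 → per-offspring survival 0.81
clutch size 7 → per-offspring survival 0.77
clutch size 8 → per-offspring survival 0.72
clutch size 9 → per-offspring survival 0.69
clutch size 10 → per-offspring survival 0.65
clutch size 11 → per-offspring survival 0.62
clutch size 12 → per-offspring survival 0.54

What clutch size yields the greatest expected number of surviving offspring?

11

Expected surviving offspring = c × s(c):
  c=5: 5 × 0.84 = 4.200
  c=6: 6 × 0.81 = 4.860
  c=7: 7 × 0.77 = 5.390
  c=8: 8 × 0.72 = 5.760
  c=9: 9 × 0.69 = 6.210
  c=10: 10 × 0.65 = 6.500
  c=11: 11 × 0.62 = 6.820
  c=12: 12 × 0.54 = 6.480
Maximum at c = 11 (6.820 surviving offspring).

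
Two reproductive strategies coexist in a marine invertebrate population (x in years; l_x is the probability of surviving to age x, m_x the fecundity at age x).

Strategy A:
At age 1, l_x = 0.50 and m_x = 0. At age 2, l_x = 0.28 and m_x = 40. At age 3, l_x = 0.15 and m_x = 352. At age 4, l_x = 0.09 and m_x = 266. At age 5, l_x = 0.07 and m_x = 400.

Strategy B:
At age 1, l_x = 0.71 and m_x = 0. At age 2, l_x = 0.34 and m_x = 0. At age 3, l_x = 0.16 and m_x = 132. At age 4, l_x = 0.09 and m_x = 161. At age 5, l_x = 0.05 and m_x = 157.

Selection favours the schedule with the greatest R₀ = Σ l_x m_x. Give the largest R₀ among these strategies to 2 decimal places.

115.94

Strategy A: R₀ = 0.50×0 + 0.28×40 + 0.15×352 + 0.09×266 + 0.07×400 = 115.9400
Strategy B: R₀ = 0.71×0 + 0.34×0 + 0.16×132 + 0.09×161 + 0.05×157 = 43.4600
Highest R₀: strategy A with 115.9400.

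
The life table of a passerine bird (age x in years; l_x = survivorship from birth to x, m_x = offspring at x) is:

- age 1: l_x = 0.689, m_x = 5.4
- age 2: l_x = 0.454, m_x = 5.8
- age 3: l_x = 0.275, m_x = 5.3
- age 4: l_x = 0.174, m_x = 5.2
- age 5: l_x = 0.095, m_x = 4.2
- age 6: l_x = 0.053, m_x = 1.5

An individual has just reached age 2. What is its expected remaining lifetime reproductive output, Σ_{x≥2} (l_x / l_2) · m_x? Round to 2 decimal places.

12.06

l_2 = 0.454. Conditional survival from age 2 to x is l_x / l_2.
  x=2: (0.454/0.454) × 5.8 = 5.8000
  x=3: (0.275/0.454) × 5.3 = 3.2104
  x=4: (0.174/0.454) × 5.2 = 1.9930
  x=5: (0.095/0.454) × 4.2 = 0.8789
  x=6: (0.053/0.454) × 1.5 = 0.1751
Sum = 5.8000 + 3.2104 + 1.9930 + 0.8789 + 0.1751 = 12.0573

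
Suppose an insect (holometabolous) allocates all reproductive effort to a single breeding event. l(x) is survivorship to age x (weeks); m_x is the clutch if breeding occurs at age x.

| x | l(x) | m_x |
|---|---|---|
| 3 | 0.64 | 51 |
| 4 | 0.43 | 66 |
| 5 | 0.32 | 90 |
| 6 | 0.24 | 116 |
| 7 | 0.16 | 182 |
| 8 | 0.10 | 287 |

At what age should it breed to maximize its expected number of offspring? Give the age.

Expected offspring if breeding at age x = l(x) × m_x:
  age 3: 0.64 × 51 = 32.640
  age 4: 0.43 × 66 = 28.380
  age 5: 0.32 × 90 = 28.800
  age 6: 0.24 × 116 = 27.840
  age 7: 0.16 × 182 = 29.120
  age 8: 0.10 × 287 = 28.700
Maximum at age 3 (32.640).

3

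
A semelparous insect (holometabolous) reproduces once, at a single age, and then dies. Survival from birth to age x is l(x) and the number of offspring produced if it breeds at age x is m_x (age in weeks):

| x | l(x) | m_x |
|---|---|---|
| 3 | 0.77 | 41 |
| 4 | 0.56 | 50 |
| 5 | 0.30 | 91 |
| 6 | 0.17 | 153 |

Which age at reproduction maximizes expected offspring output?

3

Expected offspring if breeding at age x = l(x) × m_x:
  age 3: 0.77 × 41 = 31.570
  age 4: 0.56 × 50 = 28.000
  age 5: 0.30 × 91 = 27.300
  age 6: 0.17 × 153 = 26.010
Maximum at age 3 (31.570).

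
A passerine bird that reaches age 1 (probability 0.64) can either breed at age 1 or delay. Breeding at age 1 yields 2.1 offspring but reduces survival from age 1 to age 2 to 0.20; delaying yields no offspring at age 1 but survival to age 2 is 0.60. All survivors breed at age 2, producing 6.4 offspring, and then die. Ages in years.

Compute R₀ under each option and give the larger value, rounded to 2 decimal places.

2.46

breed at age 1: R₀ = 0.64 × (2.1 + 0.20 × 6.4) = 0.64 × 3.3800 = 2.1632
delay to age 2: R₀ = 0.64 × (0.60 × 6.4) = 0.64 × 3.8400 = 2.4576
Higher: delay to age 2 (2.4576).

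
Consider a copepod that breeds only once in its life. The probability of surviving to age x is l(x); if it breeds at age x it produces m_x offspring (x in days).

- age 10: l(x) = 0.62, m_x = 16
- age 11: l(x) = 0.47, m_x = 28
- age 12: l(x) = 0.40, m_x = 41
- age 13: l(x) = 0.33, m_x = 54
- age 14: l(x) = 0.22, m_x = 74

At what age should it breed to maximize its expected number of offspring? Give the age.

Expected offspring if breeding at age x = l(x) × m_x:
  age 10: 0.62 × 16 = 9.920
  age 11: 0.47 × 28 = 13.160
  age 12: 0.40 × 41 = 16.400
  age 13: 0.33 × 54 = 17.820
  age 14: 0.22 × 74 = 16.280
Maximum at age 13 (17.820).

13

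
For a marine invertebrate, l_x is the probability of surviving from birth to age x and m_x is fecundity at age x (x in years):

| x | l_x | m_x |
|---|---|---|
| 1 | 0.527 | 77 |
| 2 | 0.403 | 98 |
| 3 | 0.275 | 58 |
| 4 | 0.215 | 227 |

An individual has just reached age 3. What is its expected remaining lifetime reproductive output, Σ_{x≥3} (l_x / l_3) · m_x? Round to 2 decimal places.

l_3 = 0.275. Conditional survival from age 3 to x is l_x / l_3.
  x=3: (0.275/0.275) × 58 = 58.0000
  x=4: (0.215/0.275) × 227 = 177.4727
Sum = 58.0000 + 177.4727 = 235.4727

235.47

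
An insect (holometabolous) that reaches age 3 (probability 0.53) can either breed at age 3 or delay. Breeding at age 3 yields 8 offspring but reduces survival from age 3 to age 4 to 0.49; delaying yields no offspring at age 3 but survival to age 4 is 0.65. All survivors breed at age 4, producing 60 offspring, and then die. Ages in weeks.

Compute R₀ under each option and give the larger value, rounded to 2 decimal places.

breed at age 3: R₀ = 0.53 × (8 + 0.49 × 60) = 0.53 × 37.4000 = 19.8220
delay to age 4: R₀ = 0.53 × (0.65 × 60) = 0.53 × 39.0000 = 20.6700
Higher: delay to age 4 (20.6700).

20.67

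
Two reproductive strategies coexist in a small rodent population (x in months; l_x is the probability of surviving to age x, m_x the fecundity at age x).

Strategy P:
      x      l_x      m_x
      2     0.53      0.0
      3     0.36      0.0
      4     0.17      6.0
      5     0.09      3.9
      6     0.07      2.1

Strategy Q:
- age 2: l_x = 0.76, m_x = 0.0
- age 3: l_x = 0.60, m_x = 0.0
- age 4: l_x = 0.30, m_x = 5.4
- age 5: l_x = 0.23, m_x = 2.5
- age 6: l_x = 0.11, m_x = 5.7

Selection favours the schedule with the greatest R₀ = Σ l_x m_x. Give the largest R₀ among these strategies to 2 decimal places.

Strategy P: R₀ = 0.53×0.0 + 0.36×0.0 + 0.17×6.0 + 0.09×3.9 + 0.07×2.1 = 1.5180
Strategy Q: R₀ = 0.76×0.0 + 0.60×0.0 + 0.30×5.4 + 0.23×2.5 + 0.11×5.7 = 2.8220
Highest R₀: strategy Q with 2.8220.

2.82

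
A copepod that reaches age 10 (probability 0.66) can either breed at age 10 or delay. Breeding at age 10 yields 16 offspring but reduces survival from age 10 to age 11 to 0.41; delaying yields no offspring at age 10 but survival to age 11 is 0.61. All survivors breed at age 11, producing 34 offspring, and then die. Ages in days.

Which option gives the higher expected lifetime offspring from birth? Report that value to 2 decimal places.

breed at age 10: R₀ = 0.66 × (16 + 0.41 × 34) = 0.66 × 29.9400 = 19.7604
delay to age 11: R₀ = 0.66 × (0.61 × 34) = 0.66 × 20.7400 = 13.6884
Higher: breed at age 10 (19.7604).

19.76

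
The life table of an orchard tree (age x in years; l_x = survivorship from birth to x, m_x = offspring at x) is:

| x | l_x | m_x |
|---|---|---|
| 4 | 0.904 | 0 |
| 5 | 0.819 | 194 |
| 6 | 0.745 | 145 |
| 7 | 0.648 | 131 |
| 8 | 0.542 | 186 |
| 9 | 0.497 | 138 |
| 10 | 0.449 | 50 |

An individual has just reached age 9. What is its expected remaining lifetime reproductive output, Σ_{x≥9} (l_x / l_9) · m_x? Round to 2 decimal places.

l_9 = 0.497. Conditional survival from age 9 to x is l_x / l_9.
  x=9: (0.497/0.497) × 138 = 138.0000
  x=10: (0.449/0.497) × 50 = 45.1710
Sum = 138.0000 + 45.1710 = 183.1710

183.17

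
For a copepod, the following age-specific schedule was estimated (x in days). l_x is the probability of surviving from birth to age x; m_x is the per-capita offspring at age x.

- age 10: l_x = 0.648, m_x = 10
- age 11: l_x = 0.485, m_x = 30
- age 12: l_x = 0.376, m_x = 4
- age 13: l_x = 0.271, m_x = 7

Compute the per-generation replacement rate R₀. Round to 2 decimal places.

R₀ = Σ l_x m_x:
  age 10: 0.648 × 10 = 6.4800
  age 11: 0.485 × 30 = 14.5500
  age 12: 0.376 × 4 = 1.5040
  age 13: 0.271 × 7 = 1.8970
R₀ = 6.4800 + 14.5500 + 1.5040 + 1.8970 = 24.4310

24.43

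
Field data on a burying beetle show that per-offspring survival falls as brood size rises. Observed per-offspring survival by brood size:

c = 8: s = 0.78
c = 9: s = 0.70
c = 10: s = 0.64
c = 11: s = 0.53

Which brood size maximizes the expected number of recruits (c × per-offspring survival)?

10

Expected recruits = c × s(c):
  c=8: 8 × 0.78 = 6.240
  c=9: 9 × 0.70 = 6.300
  c=10: 10 × 0.64 = 6.400
  c=11: 11 × 0.53 = 5.830
Maximum at c = 10 (6.400 recruits).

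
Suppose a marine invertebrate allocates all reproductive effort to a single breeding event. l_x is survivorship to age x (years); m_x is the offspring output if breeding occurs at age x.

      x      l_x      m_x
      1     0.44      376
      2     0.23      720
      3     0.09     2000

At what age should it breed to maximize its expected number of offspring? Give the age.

3

Expected offspring if breeding at age x = l_x × m_x:
  age 1: 0.44 × 376 = 165.440
  age 2: 0.23 × 720 = 165.600
  age 3: 0.09 × 2000 = 180.000
Maximum at age 3 (180.000).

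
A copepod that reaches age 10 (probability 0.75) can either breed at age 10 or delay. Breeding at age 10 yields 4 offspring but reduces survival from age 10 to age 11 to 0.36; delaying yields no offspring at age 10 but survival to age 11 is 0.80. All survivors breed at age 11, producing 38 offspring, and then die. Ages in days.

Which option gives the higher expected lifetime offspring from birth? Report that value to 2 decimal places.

22.80

breed at age 10: R₀ = 0.75 × (4 + 0.36 × 38) = 0.75 × 17.6800 = 13.2600
delay to age 11: R₀ = 0.75 × (0.80 × 38) = 0.75 × 30.4000 = 22.8000
Higher: delay to age 11 (22.8000).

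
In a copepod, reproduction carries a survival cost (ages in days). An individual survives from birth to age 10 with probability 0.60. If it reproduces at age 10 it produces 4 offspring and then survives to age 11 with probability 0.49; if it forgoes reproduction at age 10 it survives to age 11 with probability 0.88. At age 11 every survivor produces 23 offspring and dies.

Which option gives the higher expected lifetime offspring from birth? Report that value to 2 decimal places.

12.14

breed at age 10: R₀ = 0.60 × (4 + 0.49 × 23) = 0.60 × 15.2700 = 9.1620
delay to age 11: R₀ = 0.60 × (0.88 × 23) = 0.60 × 20.2400 = 12.1440
Higher: delay to age 11 (12.1440).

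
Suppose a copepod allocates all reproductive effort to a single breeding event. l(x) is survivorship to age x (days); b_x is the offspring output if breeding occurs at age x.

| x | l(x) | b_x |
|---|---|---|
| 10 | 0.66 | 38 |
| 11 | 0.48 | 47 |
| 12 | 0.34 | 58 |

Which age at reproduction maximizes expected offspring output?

Expected offspring if breeding at age x = l(x) × b_x:
  age 10: 0.66 × 38 = 25.080
  age 11: 0.48 × 47 = 22.560
  age 12: 0.34 × 58 = 19.720
Maximum at age 10 (25.080).

10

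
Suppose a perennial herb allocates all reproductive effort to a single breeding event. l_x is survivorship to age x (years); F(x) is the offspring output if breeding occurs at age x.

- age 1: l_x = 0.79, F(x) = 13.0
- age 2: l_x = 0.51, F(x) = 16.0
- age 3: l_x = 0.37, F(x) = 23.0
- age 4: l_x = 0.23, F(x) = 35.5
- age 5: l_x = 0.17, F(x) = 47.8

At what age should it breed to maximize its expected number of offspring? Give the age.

1

Expected offspring if breeding at age x = l_x × F(x):
  age 1: 0.79 × 13.0 = 10.270
  age 2: 0.51 × 16.0 = 8.160
  age 3: 0.37 × 23.0 = 8.510
  age 4: 0.23 × 35.5 = 8.165
  age 5: 0.17 × 47.8 = 8.126
Maximum at age 1 (10.270).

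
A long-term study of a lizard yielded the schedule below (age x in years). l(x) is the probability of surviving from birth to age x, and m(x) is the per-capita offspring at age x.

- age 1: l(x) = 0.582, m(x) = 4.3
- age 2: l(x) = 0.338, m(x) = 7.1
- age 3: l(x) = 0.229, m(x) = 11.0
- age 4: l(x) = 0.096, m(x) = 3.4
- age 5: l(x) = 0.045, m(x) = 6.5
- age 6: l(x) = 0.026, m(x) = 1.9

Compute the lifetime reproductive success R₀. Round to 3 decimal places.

R₀ = Σ l(x) m(x):
  age 1: 0.582 × 4.3 = 2.5026
  age 2: 0.338 × 7.1 = 2.3998
  age 3: 0.229 × 11.0 = 2.5190
  age 4: 0.096 × 3.4 = 0.3264
  age 5: 0.045 × 6.5 = 0.2925
  age 6: 0.026 × 1.9 = 0.0494
R₀ = 2.5026 + 2.3998 + 2.5190 + 0.3264 + 0.2925 + 0.0494 = 8.0897

8.090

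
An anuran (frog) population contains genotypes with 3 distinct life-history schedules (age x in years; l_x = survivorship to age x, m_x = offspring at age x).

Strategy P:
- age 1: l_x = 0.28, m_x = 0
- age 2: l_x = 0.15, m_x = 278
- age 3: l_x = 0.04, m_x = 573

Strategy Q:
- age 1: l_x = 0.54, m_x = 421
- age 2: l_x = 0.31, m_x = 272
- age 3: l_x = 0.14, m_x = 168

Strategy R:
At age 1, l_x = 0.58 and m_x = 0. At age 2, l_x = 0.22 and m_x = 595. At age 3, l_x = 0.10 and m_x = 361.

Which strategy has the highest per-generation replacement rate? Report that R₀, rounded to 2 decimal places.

335.18

Strategy P: R₀ = 0.28×0 + 0.15×278 + 0.04×573 = 64.6200
Strategy Q: R₀ = 0.54×421 + 0.31×272 + 0.14×168 = 335.1800
Strategy R: R₀ = 0.58×0 + 0.22×595 + 0.10×361 = 167.0000
Highest R₀: strategy Q with 335.1800.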